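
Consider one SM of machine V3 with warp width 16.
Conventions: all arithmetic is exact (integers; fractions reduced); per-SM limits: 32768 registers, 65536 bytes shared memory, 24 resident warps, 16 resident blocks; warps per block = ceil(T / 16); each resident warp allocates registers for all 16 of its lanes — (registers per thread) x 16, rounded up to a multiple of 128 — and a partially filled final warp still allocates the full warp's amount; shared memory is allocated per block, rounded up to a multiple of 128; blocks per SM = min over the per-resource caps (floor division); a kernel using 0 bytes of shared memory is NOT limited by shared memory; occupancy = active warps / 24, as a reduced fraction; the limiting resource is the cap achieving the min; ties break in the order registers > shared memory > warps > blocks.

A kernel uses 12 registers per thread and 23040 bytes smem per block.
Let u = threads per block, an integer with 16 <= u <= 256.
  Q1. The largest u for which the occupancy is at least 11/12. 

Answer: u = 192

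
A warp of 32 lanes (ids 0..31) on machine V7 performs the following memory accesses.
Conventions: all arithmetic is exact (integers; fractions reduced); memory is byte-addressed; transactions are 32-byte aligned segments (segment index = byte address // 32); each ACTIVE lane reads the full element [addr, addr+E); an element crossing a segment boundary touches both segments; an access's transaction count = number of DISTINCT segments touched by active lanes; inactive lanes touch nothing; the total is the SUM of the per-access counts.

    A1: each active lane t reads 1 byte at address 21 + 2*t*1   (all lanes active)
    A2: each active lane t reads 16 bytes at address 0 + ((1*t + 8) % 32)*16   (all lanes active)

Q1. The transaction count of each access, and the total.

A1: 3 transactions
A2: 16 transactions

Answer: 3,16; total 19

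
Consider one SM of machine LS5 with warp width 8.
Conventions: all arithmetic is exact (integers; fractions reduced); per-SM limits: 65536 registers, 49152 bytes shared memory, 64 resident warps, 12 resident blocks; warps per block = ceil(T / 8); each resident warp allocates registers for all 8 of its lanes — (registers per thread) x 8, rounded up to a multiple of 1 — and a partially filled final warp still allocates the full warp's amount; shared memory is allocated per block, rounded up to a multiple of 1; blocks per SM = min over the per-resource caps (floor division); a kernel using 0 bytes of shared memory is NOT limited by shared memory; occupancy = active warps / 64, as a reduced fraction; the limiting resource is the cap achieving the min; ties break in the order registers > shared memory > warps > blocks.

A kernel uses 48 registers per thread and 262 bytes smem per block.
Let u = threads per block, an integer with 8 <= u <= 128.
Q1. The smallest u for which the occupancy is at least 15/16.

Answer: u = 33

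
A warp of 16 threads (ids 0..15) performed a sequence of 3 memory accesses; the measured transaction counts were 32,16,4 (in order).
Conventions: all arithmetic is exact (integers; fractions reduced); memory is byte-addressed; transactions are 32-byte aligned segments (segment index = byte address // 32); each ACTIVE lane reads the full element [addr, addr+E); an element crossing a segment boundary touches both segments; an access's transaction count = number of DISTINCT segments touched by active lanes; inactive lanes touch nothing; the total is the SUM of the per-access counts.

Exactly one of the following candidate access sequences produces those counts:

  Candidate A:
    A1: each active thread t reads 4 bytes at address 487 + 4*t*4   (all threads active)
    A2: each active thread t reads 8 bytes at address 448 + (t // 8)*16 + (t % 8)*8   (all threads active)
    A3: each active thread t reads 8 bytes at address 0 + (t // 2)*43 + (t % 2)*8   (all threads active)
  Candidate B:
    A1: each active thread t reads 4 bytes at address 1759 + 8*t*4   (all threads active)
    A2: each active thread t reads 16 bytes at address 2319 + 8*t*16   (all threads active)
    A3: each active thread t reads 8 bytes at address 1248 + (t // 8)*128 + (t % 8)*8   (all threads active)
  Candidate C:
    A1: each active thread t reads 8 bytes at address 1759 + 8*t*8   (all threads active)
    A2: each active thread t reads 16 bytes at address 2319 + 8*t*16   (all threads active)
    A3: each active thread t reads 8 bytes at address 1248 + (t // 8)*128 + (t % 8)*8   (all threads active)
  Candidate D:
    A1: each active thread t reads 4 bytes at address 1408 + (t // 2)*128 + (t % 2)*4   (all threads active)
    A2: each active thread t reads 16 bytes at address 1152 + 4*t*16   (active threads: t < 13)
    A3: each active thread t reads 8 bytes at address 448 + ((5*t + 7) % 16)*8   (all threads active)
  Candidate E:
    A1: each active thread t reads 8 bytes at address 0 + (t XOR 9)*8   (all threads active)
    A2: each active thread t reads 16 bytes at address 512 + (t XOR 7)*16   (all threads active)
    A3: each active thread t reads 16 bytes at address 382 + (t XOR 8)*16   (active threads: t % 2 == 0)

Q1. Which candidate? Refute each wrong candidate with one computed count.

A: A1 gives 8 transactions, not 32
B: A1 gives 17 transactions, not 32
D: A1 gives 8 transactions, not 32
E: A1 gives 4 transactions, not 32
C: all counts match (32,16,4)

Answer: C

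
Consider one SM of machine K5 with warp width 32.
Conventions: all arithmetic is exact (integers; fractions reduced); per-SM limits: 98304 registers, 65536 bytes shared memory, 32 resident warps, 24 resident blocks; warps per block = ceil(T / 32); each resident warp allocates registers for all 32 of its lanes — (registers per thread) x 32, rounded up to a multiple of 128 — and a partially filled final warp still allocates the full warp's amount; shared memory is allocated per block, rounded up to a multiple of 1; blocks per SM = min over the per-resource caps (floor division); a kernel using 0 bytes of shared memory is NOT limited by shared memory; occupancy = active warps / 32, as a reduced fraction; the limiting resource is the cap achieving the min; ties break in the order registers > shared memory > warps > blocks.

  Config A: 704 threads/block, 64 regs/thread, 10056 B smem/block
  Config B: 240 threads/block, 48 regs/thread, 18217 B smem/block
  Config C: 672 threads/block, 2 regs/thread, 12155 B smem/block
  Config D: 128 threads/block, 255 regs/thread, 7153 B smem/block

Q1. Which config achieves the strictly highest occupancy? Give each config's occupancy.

occupancies: A 11/16, B 3/4, C 21/32, D 3/8

Answer: B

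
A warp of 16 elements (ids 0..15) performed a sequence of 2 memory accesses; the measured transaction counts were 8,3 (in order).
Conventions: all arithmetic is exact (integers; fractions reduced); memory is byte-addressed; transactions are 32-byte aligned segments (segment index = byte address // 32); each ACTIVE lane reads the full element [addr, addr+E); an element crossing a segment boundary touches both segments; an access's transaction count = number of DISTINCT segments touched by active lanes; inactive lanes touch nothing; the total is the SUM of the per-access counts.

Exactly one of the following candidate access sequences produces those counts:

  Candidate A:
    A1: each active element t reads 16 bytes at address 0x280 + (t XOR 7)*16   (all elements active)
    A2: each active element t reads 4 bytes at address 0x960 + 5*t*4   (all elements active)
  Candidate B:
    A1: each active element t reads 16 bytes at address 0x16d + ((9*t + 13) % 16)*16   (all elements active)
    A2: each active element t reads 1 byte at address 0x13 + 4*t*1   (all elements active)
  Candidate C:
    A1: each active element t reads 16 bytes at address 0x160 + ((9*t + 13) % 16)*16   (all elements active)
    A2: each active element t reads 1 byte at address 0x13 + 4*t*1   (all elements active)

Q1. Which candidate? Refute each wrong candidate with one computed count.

A: A2 gives 10 transactions, not 3
B: A1 gives 9 transactions, not 8
C: all counts match (8,3)

Answer: C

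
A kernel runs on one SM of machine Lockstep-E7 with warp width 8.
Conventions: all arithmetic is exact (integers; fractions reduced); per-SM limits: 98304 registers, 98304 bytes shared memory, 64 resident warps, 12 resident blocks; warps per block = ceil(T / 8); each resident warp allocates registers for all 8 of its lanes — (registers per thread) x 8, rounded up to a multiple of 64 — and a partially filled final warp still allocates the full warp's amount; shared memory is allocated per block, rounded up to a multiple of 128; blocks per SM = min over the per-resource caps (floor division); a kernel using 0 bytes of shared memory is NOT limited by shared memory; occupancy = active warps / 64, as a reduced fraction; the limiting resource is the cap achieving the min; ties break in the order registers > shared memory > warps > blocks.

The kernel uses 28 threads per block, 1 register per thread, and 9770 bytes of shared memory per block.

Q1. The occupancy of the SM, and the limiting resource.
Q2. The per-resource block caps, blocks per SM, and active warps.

Answer: occupancy 9/16, limited by shared memory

registers: 384 blocks
shared memory: 9 blocks
warps: 16 blocks
blocks: 12 blocks

Answer: 9 blocks, 36 active warps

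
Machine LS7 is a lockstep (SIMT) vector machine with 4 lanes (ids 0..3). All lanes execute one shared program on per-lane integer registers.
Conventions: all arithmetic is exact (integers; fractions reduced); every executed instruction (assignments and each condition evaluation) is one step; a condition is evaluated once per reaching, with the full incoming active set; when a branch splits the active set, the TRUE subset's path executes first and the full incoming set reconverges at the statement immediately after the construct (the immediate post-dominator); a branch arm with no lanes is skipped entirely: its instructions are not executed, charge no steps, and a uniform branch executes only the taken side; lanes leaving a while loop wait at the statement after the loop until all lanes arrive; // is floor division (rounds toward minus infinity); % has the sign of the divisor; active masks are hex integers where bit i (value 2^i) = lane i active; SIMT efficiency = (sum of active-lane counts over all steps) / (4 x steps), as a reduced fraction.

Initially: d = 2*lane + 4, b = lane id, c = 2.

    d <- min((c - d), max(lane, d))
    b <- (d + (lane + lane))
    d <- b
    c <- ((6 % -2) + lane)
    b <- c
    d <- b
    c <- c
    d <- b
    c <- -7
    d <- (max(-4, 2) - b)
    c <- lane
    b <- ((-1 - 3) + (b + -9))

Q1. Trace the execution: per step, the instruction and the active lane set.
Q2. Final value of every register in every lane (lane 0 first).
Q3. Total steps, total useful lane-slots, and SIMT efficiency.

step 0: d <- min((c - d), max(lane, d)) 0xf
step 1: b <- (d + (lane + lane))     0xf
step 2: d <- b                       0xf
step 3: c <- ((6 % -2) + lane)       0xf
step 4: b <- c                       0xf
step 5: d <- b                       0xf
step 6: c <- c                       0xf
step 7: d <- b                       0xf
step 8: c <- -7                      0xf
step 9: d <- (max(-4, 2) - b)        0xf
step 10: c <- lane                    0xf
step 11: b <- ((-1 - 3) + (b + -9))   0xf

Answer: 12 steps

d: 2,1,0,-1
b: -13,-12,-11,-10
c: 0,1,2,3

steps = 12; useful = 48; efficiency = 48/48 = 1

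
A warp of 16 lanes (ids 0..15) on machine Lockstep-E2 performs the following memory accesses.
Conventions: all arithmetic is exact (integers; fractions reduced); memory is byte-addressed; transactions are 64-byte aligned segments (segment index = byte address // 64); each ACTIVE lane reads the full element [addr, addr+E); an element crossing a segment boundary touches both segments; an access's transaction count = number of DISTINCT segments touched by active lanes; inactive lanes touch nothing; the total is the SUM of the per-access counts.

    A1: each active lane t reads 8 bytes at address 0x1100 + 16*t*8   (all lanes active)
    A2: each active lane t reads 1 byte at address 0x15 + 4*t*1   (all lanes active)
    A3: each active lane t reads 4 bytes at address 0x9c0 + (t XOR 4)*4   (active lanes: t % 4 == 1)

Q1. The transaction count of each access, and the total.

A1: 16 transactions
A2: 2 transactions
A3: 1 transaction

Answer: 16,2,1; total 19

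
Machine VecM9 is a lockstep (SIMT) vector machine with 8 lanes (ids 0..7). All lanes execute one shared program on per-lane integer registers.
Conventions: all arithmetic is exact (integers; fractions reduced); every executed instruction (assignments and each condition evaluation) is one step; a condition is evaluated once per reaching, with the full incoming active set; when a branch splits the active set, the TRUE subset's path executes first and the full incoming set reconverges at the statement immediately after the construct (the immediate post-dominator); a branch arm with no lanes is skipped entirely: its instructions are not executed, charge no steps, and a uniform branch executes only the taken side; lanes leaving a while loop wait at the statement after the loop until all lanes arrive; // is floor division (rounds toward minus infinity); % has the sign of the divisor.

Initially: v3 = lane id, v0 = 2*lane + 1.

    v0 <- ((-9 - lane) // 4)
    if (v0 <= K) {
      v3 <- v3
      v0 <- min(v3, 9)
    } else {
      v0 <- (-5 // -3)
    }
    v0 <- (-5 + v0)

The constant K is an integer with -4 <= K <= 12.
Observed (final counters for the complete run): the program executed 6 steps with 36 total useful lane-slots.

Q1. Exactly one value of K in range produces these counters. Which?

Answer: K = -4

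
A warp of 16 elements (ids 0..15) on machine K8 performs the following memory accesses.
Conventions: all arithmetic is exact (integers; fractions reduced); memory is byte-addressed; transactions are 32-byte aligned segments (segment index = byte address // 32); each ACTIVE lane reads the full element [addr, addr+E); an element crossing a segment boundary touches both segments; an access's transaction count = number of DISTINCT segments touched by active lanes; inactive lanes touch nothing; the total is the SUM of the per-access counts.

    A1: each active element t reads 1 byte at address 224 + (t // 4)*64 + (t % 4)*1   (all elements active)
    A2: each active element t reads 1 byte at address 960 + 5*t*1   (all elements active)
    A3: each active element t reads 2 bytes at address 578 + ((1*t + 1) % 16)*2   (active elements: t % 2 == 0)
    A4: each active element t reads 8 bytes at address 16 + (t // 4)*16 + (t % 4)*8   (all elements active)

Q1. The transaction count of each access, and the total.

A1: 4 transactions
A2: 3 transactions
A3: 2 transactions
A4: 3 transactions

Answer: 4,3,2,3; total 12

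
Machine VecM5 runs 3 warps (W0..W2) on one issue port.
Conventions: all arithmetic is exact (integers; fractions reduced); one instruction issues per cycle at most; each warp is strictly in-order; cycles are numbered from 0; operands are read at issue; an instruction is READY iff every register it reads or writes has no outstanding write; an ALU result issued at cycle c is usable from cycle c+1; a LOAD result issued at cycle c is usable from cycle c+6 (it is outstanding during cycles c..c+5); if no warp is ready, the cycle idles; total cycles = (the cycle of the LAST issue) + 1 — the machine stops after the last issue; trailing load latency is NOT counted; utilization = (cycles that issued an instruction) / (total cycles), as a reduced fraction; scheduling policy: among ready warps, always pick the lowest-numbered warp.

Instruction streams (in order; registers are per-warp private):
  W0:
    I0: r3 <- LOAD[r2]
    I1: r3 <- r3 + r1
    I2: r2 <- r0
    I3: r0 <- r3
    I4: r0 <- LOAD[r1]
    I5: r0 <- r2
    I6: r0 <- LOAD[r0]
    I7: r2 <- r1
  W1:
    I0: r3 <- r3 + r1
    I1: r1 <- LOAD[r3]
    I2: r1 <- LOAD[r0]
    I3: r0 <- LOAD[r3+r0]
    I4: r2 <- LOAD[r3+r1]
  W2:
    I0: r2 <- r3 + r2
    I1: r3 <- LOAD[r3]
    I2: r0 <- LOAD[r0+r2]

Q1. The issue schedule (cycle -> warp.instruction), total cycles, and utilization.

cycle 0: W0.I0
cycle 1: W1.I0
cycle 2: W1.I1
cycle 3: W2.I0
cycle 4: W2.I1
cycle 5: W2.I2
cycle 6: W0.I1
cycle 7: W0.I2
cycle 8: W0.I3
cycle 9: W0.I4
cycle 10: W1.I2
cycle 11: W1.I3
cycle 12: idle
cycle 13: idle
cycle 14: idle
cycle 15: W0.I5
cycle 16: W0.I6
cycle 17: W0.I7
cycle 18: W1.I4

Answer: 19 cycles, utilization 16/19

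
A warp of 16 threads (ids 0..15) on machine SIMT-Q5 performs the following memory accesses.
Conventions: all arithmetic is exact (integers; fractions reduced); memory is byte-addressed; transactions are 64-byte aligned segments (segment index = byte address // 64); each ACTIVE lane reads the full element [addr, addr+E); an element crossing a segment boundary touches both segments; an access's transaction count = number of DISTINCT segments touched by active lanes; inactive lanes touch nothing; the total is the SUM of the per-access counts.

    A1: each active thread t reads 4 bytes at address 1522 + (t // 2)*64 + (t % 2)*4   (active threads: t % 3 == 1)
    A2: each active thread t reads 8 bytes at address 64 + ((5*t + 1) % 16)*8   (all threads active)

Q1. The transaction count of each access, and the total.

A1: 5 transactions
A2: 2 transactions

Answer: 5,2; total 7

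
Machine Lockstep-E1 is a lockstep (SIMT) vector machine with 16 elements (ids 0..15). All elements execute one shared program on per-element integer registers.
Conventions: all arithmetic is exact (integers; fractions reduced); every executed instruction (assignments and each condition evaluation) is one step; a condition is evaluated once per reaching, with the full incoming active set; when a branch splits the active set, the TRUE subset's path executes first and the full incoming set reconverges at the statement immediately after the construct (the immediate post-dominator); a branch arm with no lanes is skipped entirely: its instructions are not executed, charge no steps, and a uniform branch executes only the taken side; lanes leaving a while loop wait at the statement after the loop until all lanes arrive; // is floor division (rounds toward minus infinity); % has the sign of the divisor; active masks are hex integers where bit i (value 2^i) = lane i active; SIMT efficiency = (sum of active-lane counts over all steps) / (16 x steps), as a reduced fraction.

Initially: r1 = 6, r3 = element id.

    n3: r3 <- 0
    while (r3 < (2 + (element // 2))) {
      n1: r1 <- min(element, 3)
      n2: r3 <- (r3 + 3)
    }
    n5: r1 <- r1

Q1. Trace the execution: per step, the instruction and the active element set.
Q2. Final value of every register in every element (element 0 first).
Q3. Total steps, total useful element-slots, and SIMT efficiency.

step 0: r3 <- 0                      0xffff
step 1: eval (r3 < (2 + (element // 2))) 0xffff
step 2: r1 <- min(element, 3)        0xffff
step 3: r3 <- (r3 + 3)               0xffff
step 4: eval (r3 < (2 + (element // 2))) 0xffff
step 5: r1 <- min(element, 3)        0xfff0
step 6: r3 <- (r3 + 3)               0xfff0
step 7: eval (r3 < (2 + (element // 2))) 0xfff0
step 8: r1 <- min(element, 3)        0xfc00
step 9: r3 <- (r3 + 3)               0xfc00
step 10: eval (r3 < (2 + (element // 2))) 0xfc00
step 11: r1 <- r1                     0xffff

Answer: 12 steps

r1: 0,1,2,3,3,3,3,3,3,3,3,3,3,3,3,3
r3: 3,3,3,3,6,6,6,6,6,6,9,9,9,9,9,9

steps = 12; useful = 150; efficiency = 150/192 = 25/32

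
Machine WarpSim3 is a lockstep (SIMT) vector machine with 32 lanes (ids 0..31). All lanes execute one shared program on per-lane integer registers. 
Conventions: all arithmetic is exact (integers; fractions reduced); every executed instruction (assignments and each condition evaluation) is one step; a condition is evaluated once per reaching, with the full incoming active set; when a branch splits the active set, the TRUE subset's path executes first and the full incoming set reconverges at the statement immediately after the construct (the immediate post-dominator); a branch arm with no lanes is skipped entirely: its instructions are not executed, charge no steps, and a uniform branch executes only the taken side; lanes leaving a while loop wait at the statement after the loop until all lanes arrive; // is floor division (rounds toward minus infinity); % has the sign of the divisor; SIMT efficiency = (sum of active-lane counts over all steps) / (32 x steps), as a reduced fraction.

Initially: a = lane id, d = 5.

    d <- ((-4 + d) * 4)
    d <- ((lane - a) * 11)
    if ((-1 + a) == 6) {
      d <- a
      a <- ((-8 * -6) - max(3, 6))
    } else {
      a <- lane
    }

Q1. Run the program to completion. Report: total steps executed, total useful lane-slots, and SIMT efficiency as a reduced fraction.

Answer: 6 steps, 129 useful, 43/64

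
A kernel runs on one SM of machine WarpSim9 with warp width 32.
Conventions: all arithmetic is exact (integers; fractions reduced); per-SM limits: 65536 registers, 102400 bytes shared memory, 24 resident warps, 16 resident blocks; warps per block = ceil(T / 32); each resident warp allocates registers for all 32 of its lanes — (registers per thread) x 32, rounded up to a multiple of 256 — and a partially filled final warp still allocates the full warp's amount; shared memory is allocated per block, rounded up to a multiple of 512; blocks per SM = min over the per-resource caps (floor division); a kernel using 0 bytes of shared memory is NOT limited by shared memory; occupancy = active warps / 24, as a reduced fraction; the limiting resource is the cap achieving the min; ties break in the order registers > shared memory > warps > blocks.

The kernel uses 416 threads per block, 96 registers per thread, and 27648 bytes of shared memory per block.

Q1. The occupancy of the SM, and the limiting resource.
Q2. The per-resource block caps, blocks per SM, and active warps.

Answer: occupancy 13/24, limited by registers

registers: 1 block
shared memory: 3 blocks
warps: 1 block
blocks: 16 blocks

Answer: 1 block, 13 active warps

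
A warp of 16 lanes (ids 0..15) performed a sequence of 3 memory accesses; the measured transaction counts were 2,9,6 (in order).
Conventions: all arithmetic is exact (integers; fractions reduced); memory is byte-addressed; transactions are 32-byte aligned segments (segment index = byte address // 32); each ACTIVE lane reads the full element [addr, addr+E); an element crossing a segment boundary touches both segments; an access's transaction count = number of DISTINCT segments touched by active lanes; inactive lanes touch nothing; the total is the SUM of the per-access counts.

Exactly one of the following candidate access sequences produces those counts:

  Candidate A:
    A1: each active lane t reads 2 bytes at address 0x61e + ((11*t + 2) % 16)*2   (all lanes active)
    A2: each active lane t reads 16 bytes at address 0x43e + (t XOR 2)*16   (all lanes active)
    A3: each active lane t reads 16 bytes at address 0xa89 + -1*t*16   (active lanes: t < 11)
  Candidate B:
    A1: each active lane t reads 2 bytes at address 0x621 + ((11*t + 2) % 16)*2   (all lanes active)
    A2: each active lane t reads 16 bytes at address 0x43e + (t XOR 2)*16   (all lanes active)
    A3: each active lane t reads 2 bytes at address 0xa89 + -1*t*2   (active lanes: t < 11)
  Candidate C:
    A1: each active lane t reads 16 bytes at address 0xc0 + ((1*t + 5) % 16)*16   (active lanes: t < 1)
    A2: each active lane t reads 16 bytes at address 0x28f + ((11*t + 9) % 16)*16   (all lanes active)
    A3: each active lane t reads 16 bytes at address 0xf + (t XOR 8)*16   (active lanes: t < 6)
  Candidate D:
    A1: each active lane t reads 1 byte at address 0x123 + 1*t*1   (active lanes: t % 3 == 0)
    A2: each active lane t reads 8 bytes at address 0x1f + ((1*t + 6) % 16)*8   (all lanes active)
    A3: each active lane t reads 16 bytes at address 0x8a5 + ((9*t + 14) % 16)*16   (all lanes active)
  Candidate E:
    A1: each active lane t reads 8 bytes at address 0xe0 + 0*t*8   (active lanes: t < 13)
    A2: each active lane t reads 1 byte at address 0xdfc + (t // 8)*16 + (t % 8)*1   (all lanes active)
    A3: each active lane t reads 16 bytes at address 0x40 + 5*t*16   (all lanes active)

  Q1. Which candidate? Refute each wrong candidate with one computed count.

B: A3 gives 2 transactions, not 6
C: A1 gives 1 transaction, not 2
D: A1 gives 1 transaction, not 2
E: A1 gives 1 transaction, not 2
A: all counts match (2,9,6)

Answer: A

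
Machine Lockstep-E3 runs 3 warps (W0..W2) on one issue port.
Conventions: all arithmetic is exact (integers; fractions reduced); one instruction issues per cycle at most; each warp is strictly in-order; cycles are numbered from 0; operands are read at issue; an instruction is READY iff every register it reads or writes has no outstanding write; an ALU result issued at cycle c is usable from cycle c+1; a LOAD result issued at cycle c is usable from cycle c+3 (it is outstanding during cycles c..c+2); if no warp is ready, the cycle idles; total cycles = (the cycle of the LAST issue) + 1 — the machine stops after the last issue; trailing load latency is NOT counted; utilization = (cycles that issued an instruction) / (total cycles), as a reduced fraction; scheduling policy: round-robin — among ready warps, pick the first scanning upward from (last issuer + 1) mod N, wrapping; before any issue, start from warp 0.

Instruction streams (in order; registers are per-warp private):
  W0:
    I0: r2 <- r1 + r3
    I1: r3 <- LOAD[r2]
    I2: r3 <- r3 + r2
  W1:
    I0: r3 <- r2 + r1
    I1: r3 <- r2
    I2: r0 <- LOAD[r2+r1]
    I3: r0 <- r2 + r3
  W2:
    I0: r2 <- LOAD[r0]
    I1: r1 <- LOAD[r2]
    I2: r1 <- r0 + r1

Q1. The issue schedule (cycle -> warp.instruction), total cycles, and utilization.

cycle 0: W0.I0
cycle 1: W1.I0
cycle 2: W2.I0
cycle 3: W0.I1
cycle 4: W1.I1
cycle 5: W2.I1
cycle 6: W0.I2
cycle 7: W1.I2
cycle 8: W2.I2
cycle 9: idle
cycle 10: W1.I3

Answer: 11 cycles, utilization 10/11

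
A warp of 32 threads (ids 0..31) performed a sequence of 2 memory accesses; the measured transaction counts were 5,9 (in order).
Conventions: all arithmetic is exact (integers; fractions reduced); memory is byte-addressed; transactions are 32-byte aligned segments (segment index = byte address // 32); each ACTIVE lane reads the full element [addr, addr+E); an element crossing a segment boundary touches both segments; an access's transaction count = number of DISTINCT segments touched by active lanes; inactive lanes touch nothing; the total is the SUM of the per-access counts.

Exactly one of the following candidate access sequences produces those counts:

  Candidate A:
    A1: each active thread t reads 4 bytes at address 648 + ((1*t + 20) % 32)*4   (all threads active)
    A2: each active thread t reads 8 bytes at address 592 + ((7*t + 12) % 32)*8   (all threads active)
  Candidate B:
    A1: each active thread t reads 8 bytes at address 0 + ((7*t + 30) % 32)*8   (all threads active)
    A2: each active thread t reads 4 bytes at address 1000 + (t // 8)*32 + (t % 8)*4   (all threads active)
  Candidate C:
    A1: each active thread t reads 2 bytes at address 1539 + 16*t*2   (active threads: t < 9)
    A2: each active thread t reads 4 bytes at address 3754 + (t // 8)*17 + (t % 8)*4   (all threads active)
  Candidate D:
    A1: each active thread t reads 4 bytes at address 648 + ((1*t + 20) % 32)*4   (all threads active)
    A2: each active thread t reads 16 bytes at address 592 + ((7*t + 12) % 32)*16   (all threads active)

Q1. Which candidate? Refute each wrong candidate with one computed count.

B: A1 gives 8 transactions, not 5
C: A1 gives 9 transactions, not 5
D: A2 gives 17 transactions, not 9
A: all counts match (5,9)

Answer: A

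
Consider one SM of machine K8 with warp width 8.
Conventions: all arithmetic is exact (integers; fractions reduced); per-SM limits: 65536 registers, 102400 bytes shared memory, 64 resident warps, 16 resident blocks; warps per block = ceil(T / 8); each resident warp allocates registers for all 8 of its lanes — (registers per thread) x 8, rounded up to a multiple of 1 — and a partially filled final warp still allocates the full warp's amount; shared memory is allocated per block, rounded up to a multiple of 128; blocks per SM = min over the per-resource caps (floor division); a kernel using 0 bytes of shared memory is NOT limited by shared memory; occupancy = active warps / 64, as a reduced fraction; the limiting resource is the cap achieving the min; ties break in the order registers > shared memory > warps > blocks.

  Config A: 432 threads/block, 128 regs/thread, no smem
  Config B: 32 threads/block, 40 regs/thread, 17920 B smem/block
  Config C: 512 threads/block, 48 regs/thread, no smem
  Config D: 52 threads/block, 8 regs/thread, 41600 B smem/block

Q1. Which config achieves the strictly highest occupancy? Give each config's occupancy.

occupancies: A 27/32, B 5/16, C 1, D 7/32

Answer: C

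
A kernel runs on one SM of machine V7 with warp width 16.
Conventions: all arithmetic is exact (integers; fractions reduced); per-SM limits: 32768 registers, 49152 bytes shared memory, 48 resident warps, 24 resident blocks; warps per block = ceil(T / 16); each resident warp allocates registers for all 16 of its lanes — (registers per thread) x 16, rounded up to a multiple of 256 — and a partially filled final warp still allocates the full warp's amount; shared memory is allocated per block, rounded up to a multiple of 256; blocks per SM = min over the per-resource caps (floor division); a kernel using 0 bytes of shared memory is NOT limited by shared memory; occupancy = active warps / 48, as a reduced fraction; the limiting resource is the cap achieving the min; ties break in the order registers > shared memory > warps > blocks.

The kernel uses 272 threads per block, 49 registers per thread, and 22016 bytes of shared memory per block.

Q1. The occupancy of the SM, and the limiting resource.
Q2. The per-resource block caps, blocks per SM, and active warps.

Answer: occupancy 17/48, limited by registers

registers: 1 block
shared memory: 2 blocks
warps: 2 blocks
blocks: 24 blocks

Answer: 1 block, 17 active warps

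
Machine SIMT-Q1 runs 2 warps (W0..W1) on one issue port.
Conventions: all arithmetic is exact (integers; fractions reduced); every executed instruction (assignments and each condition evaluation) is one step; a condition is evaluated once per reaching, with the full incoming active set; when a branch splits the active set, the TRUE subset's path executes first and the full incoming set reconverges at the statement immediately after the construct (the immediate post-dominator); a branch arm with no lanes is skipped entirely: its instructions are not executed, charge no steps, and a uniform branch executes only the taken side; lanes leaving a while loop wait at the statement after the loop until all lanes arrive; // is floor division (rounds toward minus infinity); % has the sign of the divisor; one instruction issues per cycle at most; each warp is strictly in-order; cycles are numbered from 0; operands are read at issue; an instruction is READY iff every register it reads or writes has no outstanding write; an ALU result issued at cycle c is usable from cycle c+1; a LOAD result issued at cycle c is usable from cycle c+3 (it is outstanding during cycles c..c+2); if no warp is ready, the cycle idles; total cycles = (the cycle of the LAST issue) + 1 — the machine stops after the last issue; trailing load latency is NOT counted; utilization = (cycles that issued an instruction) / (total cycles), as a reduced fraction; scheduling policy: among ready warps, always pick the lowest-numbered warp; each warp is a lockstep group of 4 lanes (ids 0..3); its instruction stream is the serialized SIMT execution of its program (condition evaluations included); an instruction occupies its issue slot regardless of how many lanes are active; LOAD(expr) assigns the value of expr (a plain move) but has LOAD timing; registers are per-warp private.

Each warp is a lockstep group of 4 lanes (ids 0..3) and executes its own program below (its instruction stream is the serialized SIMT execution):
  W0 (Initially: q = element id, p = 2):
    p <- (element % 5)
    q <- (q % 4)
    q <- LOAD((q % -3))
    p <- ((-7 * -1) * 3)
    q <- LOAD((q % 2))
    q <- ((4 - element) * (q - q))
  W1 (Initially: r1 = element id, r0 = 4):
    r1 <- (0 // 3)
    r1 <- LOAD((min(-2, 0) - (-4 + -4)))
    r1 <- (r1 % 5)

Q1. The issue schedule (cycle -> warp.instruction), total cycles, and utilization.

cycle 0: W0.I0
cycle 1: W0.I1
cycle 2: W0.I2
cycle 3: W0.I3
cycle 4: W1.I0
cycle 5: W0.I4
cycle 6: W1.I1
cycle 7: idle
cycle 8: W0.I5
cycle 9: W1.I2

Answer: 10 cycles, utilization 9/10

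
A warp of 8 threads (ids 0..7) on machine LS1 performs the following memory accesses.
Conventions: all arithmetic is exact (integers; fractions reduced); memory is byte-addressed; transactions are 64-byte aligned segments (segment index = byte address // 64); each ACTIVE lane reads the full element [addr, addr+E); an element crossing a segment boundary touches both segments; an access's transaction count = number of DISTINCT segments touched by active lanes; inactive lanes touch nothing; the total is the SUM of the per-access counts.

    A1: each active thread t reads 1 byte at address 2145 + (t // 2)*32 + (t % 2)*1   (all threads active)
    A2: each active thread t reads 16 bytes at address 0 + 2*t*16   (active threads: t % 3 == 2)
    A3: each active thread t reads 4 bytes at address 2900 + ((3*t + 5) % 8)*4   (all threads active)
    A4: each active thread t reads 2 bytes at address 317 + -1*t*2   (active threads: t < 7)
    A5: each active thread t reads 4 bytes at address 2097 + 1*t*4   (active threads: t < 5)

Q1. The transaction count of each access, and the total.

A1: 3 transactions
A2: 2 transactions
A3: 1 transaction
A4: 1 transaction
A5: 2 transactions

Answer: 3,2,1,1,2; total 9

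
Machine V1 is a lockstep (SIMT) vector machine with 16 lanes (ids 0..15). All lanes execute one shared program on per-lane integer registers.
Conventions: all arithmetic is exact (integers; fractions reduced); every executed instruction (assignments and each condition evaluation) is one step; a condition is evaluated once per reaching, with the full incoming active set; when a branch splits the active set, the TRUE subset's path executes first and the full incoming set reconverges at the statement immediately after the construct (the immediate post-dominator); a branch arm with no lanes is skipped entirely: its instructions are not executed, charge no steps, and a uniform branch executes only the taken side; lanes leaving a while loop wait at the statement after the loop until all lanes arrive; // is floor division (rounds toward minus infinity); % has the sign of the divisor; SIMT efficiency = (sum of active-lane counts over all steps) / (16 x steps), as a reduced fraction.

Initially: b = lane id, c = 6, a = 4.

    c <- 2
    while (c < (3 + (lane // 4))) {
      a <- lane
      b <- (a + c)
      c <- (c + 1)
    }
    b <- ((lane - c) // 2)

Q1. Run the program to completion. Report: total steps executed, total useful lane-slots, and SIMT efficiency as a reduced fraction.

Answer: 19 steps, 208 useful, 13/19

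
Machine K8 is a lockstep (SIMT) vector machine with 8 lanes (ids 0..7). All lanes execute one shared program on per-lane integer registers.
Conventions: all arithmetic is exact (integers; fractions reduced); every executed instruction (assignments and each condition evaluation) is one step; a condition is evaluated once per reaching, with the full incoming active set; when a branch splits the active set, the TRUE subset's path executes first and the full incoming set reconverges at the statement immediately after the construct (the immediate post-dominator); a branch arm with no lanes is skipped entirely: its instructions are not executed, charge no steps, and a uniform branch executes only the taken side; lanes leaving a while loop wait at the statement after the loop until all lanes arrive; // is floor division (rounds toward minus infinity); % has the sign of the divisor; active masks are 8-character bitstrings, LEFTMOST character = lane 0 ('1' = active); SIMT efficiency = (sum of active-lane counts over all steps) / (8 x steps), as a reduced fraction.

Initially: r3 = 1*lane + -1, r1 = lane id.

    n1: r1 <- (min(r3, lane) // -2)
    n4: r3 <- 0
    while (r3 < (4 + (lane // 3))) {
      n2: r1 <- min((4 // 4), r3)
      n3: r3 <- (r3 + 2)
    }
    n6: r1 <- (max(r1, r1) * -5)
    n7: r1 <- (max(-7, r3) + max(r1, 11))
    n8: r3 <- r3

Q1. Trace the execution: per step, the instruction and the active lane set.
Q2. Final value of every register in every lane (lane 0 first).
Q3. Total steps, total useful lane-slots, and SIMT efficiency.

step 0: r1 <- (min(r3, lane) // -2)  11111111
step 1: r3 <- 0                      11111111
step 2: eval (r3 < (4 + (lane // 3))) 11111111
step 3: r1 <- min((4 // 4), r3)      11111111
step 4: r3 <- (r3 + 2)               11111111
step 5: eval (r3 < (4 + (lane // 3))) 11111111
step 6: r1 <- min((4 // 4), r3)      11111111
step 7: r3 <- (r3 + 2)               11111111
step 8: eval (r3 < (4 + (lane // 3))) 11111111
step 9: r1 <- min((4 // 4), r3)      00011111
step 10: r3 <- (r3 + 2)               00011111
step 11: eval (r3 < (4 + (lane // 3))) 00011111
step 12: r1 <- (max(r1, r1) * -5)     11111111
step 13: r1 <- (max(-7, r3) + max(r1, 11)) 11111111
step 14: r3 <- r3                     11111111

Answer: 15 steps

r3: 4,4,4,6,6,6,6,6
r1: 15,15,15,17,17,17,17,17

steps = 15; useful = 111; efficiency = 111/120 = 37/40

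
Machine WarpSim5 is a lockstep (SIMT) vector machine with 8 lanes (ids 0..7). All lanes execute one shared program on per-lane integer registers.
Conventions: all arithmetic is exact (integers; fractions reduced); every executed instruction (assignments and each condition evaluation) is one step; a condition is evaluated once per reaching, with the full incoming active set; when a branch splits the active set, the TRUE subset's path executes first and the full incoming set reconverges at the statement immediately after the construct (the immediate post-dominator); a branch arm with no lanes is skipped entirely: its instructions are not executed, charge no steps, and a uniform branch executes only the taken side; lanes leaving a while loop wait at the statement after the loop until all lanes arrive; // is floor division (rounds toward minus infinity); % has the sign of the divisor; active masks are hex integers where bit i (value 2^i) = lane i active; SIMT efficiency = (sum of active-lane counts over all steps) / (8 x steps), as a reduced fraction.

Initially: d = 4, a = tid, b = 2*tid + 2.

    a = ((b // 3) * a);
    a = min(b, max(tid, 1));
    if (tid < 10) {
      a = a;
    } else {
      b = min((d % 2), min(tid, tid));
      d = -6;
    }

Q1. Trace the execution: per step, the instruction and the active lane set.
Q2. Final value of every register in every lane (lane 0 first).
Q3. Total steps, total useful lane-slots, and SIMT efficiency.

step 0: a <- ((b // 3) * a)          0xff
step 1: a <- min(b, max(tid, 1))     0xff
step 2: eval (tid < 10)              0xff
step 3: a <- a                       0xff

Answer: 4 steps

d: 4,4,4,4,4,4,4,4
a: 1,1,2,3,4,5,6,7
b: 2,4,6,8,10,12,14,16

steps = 4; useful = 32; efficiency = 32/32 = 1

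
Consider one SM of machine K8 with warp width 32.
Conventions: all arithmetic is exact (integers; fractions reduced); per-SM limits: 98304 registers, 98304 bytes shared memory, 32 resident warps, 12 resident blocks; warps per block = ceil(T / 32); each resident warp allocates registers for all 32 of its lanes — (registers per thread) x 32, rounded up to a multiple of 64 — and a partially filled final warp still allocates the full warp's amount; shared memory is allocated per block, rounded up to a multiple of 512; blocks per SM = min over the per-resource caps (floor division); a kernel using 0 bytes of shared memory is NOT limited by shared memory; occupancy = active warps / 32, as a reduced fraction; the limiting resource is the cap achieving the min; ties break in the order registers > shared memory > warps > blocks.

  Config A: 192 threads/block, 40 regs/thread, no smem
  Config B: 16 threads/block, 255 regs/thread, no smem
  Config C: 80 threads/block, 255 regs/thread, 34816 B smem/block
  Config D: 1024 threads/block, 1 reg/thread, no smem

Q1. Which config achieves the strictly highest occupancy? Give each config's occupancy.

occupancies: A 15/16, B 3/8, C 3/16, D 1

Answer: D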